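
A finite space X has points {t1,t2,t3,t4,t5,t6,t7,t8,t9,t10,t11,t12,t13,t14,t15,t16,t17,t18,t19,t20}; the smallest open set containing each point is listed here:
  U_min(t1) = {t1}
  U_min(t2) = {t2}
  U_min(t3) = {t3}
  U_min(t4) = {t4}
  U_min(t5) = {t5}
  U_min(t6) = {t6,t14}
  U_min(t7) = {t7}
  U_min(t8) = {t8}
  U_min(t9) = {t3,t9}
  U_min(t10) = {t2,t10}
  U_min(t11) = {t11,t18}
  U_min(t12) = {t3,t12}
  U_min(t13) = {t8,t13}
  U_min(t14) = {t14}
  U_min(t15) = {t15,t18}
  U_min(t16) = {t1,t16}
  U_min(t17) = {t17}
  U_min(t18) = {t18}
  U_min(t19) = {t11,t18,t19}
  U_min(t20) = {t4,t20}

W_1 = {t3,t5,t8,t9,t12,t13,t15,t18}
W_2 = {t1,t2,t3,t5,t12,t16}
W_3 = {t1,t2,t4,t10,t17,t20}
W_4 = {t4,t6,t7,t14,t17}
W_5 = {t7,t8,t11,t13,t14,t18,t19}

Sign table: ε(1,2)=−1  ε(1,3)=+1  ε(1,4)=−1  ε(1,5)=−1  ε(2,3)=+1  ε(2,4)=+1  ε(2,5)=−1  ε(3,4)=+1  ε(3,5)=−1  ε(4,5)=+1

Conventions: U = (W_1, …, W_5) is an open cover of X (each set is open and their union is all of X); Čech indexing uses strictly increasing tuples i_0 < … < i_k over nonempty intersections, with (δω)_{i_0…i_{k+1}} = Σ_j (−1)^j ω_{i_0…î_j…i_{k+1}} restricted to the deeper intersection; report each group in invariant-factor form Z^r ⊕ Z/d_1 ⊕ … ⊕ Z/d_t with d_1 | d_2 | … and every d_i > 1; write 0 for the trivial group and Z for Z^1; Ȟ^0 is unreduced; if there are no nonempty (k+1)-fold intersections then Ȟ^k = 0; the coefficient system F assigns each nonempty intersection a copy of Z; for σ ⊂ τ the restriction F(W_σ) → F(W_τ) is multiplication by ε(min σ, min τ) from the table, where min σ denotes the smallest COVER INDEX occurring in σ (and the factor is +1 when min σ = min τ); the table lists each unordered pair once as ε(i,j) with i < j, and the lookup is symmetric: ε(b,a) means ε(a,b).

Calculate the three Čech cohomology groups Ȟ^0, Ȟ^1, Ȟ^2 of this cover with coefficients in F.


Ȟ^0 ≅ Z,  Ȟ^1 ≅ Z,  Ȟ^2 ≅ 0

nonempty overlaps:
  W12={t3,t5,t12} W15={t8,t13,t18} W23={t1,t2} W34={t4,t17} W45={t7,t14}
C dims 5,5; δ0: rk 4, SNF 1^4
degree 0: 5−4−0 = 1 → Ȟ^0 ≅ Z
degree 1: 5−0−4 = 1 → Ȟ^1 ≅ Z
degree 2: 0−0−0 = 0 → Ȟ^2 ≅ 0


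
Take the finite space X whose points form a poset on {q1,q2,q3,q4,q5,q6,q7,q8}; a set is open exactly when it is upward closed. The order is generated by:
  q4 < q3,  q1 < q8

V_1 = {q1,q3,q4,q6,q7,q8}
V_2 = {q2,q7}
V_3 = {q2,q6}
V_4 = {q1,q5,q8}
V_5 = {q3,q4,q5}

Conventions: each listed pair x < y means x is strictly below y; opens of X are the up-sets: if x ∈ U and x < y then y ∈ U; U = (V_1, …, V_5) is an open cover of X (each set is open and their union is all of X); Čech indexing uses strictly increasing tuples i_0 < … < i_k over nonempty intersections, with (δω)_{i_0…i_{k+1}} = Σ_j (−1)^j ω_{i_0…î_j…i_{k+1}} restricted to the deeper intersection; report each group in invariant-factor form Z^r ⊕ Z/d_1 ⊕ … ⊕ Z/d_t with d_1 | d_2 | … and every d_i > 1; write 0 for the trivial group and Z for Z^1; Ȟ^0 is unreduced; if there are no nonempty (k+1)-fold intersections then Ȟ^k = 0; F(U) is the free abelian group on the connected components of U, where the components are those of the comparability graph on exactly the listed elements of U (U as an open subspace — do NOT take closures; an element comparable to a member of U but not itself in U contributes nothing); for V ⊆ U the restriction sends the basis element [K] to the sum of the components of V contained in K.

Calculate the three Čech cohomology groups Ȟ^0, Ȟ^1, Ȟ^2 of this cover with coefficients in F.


nonempty overlaps:
  V12={q7} V13={q6} V14={q1,q8} V15={q3,q4} V23={q2} V45={q5}
components per intersection:
  V1: {q1,q8} {q3,q4} {q6} {q7}
  V2: {q2} {q7}
  V3: {q2} {q6}
  V4: {q1,q8} {q5}
  V5: {q3,q4} {q5}
  V12: {q7}
  V13: {q6}
  V14: {q1,q8}
  V15: {q3,q4}
  V23: {q2}
  V45: {q5}
C dims 12,6; δ0: rk 6, SNF 1^6
degree 0: 12−6−0 = 6 → Ȟ^0 ≅ Z^6
degree 1: 6−0−6 = 0 → Ȟ^1 ≅ 0
degree 2: 0−0−0 = 0 → Ȟ^2 ≅ 0

Ȟ^0(U;F) ≅ Z^6; Ȟ^1(U;F) ≅ 0; Ȟ^2(U;F) ≅ 0


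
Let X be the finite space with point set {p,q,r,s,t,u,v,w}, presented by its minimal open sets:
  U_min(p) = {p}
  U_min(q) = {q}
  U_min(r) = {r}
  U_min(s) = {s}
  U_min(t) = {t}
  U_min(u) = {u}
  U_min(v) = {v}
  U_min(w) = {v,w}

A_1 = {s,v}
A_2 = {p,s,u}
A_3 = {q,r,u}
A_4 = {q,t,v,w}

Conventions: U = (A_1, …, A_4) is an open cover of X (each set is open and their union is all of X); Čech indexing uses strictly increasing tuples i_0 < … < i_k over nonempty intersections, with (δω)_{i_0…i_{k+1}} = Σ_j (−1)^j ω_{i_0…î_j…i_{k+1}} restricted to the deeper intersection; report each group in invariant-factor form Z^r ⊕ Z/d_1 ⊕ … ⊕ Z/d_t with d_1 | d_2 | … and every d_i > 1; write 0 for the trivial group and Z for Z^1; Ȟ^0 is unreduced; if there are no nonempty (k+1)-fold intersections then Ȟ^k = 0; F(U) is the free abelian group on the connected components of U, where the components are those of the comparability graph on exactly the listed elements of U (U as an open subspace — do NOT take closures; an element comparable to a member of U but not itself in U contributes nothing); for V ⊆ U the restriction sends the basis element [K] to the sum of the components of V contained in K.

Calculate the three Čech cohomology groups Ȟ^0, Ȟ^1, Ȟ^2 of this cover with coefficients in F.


cover nerve:
  A12={s} A14={v} A23={u} A34={q}
components per intersection:
  A1: {s} {v}
  A2: {p} {s} {u}
  A3: {q} {r} {u}
  A4: {q} {t} {v,w}
  A12: {s}
  A14: {v}
  A23: {u}
  A34: {q}
C dims 11,4; δ0: rk 4, SNF 1^4
Ȟ^0: (11−4)−0=7 ⇒ Z^7
Ȟ^1: (4−0)−4=0 ⇒ 0
Ȟ^2: (0−0)−0=0 ⇒ 0

Ȟ^0 ≅ Z^7; Ȟ^1 ≅ 0; Ȟ^2 ≅ 0


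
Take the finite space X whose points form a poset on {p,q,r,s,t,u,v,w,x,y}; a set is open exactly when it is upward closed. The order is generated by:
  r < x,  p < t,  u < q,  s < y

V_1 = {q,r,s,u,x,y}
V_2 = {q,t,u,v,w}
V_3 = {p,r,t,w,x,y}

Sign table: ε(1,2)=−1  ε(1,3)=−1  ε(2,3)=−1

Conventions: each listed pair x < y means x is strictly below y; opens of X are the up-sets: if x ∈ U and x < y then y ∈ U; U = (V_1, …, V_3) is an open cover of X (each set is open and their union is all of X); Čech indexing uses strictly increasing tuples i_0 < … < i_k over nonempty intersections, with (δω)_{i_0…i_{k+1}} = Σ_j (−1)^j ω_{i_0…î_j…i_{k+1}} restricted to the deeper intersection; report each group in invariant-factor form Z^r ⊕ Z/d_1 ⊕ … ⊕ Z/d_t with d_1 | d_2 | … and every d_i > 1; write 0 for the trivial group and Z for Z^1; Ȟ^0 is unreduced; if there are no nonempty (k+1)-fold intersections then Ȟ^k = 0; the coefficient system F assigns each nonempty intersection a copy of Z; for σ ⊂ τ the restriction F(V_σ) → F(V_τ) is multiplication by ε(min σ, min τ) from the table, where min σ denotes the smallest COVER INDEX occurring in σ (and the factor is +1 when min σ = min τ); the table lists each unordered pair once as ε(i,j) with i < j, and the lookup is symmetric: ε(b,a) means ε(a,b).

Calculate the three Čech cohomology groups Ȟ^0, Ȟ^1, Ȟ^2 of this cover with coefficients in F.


intersection data:
  V12={q,u} V13={r,x,y} V23={t,w}
C dims 3,3; δ0: rk 3, SNF 1^2·2
Ȟ^0 = (3 − 3) − 0 = 0, so Ȟ^0 ≅ 0
Ȟ^1 = (3 − 0) − 3 = 0 plus torsion [2], so Ȟ^1 ≅ Z/2
Ȟ^2 = (0 − 0) − 0 = 0, so Ȟ^2 ≅ 0

Ȟ^0 ≅ 0; Ȟ^1 ≅ Z/2; Ȟ^2 ≅ 0


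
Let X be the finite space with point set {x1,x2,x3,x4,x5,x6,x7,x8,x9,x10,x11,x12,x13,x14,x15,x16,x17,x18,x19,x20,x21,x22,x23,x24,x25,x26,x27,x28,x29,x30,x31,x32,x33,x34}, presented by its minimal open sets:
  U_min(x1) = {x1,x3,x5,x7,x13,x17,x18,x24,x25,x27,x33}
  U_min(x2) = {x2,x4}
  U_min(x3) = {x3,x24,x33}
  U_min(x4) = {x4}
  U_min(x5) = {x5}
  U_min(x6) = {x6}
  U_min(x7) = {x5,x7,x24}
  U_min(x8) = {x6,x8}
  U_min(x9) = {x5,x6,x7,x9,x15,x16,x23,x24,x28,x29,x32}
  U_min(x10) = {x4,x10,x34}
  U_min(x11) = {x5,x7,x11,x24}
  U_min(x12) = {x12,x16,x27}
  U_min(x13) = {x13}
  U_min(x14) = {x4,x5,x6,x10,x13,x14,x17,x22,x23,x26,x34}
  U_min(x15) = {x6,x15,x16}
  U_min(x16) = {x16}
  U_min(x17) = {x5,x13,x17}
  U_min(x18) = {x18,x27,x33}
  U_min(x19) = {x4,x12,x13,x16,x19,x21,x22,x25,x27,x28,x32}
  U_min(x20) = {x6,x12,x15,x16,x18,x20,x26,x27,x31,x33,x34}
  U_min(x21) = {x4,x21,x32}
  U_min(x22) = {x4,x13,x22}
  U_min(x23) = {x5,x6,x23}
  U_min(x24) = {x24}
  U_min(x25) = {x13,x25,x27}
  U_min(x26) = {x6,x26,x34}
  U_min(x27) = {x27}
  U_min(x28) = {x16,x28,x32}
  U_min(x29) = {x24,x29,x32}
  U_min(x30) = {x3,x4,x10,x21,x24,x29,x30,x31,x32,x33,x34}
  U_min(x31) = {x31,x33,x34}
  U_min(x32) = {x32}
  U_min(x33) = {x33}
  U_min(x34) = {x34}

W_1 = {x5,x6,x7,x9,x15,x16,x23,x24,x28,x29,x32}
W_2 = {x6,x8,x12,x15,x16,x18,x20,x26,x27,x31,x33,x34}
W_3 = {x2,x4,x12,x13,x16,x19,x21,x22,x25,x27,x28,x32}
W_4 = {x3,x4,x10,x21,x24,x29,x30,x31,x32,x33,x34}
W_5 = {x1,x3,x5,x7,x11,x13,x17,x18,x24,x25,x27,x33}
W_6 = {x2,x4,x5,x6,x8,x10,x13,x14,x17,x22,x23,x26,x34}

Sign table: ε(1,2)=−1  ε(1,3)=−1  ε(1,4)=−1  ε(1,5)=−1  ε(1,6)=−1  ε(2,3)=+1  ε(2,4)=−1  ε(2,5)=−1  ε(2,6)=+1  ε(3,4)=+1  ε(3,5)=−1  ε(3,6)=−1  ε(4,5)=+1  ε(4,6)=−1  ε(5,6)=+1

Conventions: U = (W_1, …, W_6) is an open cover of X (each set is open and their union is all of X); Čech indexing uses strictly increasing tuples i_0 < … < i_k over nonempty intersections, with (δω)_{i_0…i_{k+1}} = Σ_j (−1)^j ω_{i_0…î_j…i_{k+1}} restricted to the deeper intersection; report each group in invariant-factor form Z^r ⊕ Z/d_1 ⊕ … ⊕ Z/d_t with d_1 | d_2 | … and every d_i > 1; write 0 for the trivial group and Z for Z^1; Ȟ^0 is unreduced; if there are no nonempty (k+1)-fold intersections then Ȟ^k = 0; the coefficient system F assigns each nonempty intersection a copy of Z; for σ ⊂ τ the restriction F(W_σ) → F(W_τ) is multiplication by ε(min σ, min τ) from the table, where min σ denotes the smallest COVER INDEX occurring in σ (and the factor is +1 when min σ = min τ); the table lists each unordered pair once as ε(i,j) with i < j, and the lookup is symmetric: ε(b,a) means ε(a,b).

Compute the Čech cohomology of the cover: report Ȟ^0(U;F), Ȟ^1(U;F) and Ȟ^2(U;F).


Ȟ^0(U;F) ≅ 0, Ȟ^1(U;F) ≅ Z/2, Ȟ^2(U;F) ≅ Z

cover nerve:
  W12={x6,x15,x16} W13={x16,x28,x32} W14={x24,x29,x32} W15={x5,x7,x24} W16={x5,x6,x23} W23={x12,x16,x27} W24={x31,x33,x34} W25={x18,x27,x33} W26={x6,x8,x26,x34} W34={x4,x21,x32} W35={x13,x25,x27} W36={x2,x4,x13,x22} W45={x3,x24,x33} W46={x4,x10,x34} W56={x5,x13,x17}
  W123={x16} W126={x6} W134={x32} W145={x24} W156={x5} W235={x27} W245={x33} W246={x34} W346={x4} W356={x13}
C dims 6,15,10; δ0: rk 6, SNF 1^5·2; δ1: rk 9, SNF 1^9
Ȟ^0: (6−6)−0=0 ⇒ 0
Ȟ^1: (15−9)−6=0 plus torsion [2] ⇒ Z/2
Ȟ^2: (10−0)−9=1 ⇒ Z


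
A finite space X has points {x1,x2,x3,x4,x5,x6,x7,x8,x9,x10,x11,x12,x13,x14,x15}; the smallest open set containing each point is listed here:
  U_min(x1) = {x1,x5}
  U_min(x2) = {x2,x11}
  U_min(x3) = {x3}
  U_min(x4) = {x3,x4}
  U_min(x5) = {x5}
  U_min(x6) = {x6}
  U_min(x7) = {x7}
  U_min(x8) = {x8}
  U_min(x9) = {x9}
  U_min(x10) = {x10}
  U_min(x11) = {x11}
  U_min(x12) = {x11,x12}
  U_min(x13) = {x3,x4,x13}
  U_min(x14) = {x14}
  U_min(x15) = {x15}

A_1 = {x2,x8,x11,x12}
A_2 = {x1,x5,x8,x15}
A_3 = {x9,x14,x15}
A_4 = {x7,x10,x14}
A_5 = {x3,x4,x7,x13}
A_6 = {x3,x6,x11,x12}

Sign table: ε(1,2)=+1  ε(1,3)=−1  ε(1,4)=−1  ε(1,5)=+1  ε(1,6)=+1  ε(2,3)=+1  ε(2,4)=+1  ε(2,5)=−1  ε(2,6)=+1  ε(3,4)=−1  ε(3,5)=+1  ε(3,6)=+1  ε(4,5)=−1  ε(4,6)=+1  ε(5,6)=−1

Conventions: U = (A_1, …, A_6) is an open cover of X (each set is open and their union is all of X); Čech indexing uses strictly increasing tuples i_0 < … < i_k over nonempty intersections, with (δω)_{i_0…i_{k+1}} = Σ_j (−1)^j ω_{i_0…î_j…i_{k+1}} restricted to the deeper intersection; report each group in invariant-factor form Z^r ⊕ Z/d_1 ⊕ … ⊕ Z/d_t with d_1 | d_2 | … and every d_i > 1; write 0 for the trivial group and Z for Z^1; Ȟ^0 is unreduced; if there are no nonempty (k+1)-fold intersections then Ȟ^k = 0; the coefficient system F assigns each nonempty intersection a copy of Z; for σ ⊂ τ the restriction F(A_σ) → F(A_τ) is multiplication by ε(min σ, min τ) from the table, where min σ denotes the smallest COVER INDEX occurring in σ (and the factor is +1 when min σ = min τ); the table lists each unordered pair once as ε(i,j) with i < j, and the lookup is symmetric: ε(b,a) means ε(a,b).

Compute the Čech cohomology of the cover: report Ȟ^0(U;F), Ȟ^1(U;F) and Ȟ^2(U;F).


Ȟ^0 ≅ 0; Ȟ^1 ≅ Z/2; Ȟ^2 ≅ 0

nerve of the cover:
  A12={x8} A16={x11,x12} A23={x15} A34={x14} A45={x7} A56={x3}
C dims 6,6; δ0: rk 6, SNF 1^5·2
Ȟ^0 = (6 − 6) − 0 = 0, so Ȟ^0 ≅ 0
Ȟ^1 = (6 − 0) − 6 = 0 plus torsion [2], so Ȟ^1 ≅ Z/2
Ȟ^2 = (0 − 0) − 0 = 0, so Ȟ^2 ≅ 0


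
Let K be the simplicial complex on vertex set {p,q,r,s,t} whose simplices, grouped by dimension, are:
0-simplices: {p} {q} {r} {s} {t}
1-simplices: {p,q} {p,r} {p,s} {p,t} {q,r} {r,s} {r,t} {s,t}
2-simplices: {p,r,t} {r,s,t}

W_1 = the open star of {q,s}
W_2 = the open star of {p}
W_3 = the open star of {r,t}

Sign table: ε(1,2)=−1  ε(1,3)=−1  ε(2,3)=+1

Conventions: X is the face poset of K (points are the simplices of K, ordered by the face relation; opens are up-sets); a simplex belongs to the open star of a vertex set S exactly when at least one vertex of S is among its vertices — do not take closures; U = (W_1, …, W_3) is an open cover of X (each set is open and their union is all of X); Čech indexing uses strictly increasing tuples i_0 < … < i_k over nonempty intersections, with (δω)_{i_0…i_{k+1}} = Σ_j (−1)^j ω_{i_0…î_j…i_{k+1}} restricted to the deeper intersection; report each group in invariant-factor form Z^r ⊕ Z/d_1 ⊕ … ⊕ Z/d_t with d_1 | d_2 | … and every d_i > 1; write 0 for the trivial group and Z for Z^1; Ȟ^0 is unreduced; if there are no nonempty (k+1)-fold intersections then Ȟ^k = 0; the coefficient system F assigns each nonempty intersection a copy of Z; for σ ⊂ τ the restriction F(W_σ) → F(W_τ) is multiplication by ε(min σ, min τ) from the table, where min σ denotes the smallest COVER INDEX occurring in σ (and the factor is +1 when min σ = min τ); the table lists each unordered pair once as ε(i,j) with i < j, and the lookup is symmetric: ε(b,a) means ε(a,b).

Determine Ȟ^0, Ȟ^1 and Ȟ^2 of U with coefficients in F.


Ȟ^0 ≅ Z, Ȟ^1 ≅ Z, Ȟ^2 ≅ 0

cover nerve:
  W1={{q},{s},{p,q},{p,s},{q,r},{r,s},{s,t},{r,s,t}} W2={{p},{p,q},{p,r},{p,s},{p,t},{p,r,t}} W3={{r},{t},{p,r},{p,t},{q,r},{r,s},{r,t},{s,t},{p,r,t},{r,s,t}}
  W12={{p,q},{p,s}} W13={{q,r},{r,s},{s,t},{r,s,t}} W23={{p,r},{p,t},{p,r,t}}
C dims 3,3; δ0: rk 2, SNF 1^2
Ȟ^0: (3−2)−0=1 ⇒ Z
Ȟ^1: (3−0)−2=1 ⇒ Z
Ȟ^2: (0−0)−0=0 ⇒ 0


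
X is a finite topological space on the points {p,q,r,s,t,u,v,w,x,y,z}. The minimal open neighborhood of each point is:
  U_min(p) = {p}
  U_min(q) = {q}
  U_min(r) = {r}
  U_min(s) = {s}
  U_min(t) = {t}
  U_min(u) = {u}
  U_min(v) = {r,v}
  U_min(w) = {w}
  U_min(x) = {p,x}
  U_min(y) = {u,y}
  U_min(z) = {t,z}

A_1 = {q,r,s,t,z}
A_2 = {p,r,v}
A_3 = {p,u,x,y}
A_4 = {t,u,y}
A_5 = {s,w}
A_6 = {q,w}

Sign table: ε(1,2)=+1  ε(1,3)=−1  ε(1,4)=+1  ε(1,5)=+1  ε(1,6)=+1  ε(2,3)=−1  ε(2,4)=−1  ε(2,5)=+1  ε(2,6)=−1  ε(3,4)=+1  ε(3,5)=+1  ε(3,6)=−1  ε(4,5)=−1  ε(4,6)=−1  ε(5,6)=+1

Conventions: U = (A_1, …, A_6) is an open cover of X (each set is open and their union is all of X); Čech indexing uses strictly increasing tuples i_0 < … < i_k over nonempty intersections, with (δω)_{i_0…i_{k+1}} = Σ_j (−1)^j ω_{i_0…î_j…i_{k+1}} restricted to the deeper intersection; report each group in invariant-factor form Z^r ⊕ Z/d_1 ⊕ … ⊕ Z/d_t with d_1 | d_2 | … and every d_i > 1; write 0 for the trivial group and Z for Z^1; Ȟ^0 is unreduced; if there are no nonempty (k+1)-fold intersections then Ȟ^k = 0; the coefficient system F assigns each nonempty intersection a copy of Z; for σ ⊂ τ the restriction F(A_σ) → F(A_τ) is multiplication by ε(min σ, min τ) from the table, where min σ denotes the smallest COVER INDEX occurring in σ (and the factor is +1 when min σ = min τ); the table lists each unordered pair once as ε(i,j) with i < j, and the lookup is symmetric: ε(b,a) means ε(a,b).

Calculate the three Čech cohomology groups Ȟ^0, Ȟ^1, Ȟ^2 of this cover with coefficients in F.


Ȟ^0(U;F) ≅ 0, Ȟ^1(U;F) ≅ Z ⊕ Z/2 and Ȟ^2(U;F) ≅ 0

intersection data:
  A12={r} A14={t} A15={s} A16={q} A23={p} A34={u,y} A56={w}
C dims 6,7; δ0: rk 6, SNF 1^5·2
Ȟ^0 = (6 − 6) − 0 = 0, so Ȟ^0 ≅ 0
Ȟ^1 = (7 − 0) − 6 = 1 plus torsion [2], so Ȟ^1 ≅ Z ⊕ Z/2
Ȟ^2 = (0 − 0) − 0 = 0, so Ȟ^2 ≅ 0


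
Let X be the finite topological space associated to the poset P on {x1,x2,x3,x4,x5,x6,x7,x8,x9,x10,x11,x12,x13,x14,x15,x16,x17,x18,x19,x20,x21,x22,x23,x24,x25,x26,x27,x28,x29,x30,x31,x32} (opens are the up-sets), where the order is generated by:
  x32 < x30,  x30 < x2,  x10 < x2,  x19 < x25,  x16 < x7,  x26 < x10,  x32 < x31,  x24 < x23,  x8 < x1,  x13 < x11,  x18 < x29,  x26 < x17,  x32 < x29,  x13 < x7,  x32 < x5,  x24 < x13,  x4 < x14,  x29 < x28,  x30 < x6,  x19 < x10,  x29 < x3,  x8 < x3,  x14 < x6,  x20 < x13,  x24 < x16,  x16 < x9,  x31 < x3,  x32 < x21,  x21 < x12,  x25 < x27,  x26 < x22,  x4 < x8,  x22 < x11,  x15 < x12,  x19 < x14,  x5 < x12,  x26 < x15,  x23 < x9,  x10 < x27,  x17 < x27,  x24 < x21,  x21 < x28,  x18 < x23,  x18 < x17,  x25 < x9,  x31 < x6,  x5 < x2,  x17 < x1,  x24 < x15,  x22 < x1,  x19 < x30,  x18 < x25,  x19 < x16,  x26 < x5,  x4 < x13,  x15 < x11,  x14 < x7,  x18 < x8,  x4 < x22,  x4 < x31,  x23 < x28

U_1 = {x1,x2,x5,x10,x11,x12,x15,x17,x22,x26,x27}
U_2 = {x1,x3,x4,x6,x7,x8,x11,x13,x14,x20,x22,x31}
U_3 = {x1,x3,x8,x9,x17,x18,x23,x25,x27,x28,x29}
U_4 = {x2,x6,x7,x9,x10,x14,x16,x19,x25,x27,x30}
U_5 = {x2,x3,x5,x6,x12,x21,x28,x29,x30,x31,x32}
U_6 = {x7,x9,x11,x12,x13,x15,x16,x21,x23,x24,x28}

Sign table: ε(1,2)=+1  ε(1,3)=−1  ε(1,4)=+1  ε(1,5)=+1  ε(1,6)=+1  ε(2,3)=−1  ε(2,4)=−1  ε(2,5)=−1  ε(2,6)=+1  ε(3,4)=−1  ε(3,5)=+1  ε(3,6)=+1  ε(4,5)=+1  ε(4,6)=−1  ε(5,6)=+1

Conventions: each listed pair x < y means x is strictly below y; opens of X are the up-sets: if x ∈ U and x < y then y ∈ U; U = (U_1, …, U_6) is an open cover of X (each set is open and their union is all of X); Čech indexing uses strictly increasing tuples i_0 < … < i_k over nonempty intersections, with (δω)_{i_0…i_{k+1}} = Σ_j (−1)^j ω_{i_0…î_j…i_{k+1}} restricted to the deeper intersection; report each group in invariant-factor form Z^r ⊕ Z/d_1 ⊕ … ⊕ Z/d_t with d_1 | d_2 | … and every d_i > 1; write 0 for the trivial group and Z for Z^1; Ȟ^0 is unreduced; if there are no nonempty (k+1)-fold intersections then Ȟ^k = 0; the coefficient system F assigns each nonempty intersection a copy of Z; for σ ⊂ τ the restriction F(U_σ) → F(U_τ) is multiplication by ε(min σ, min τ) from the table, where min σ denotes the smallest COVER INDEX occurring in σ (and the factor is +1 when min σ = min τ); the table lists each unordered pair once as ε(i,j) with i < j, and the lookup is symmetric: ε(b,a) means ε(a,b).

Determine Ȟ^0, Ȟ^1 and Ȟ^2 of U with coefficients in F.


Ȟ^0(U;F) ≅ 0; Ȟ^1(U;F) ≅ Z/2; Ȟ^2(U;F) ≅ Z

intersection data:
  U12={x1,x11,x22} U13={x1,x17,x27} U14={x2,x10,x27} U15={x2,x5,x12} U16={x11,x12,x15} U23={x1,x3,x8} U24={x6,x7,x14} U25={x3,x6,x31} U26={x7,x11,x13} U34={x9,x25,x27} U35={x3,x28,x29} U36={x9,x23,x28} U45={x2,x6,x30} U46={x7,x9,x16} U56={x12,x21,x28}
  U123={x1} U126={x11} U134={x27} U145={x2} U156={x12} U235={x3} U245={x6} U246={x7} U346={x9} U356={x28}
C dims 6,15,10; δ0: rk 6, SNF 1^5·2; δ1: rk 9, SNF 1^9
Ȟ^0 = (6 − 6) − 0 = 0, so Ȟ^0 ≅ 0
Ȟ^1 = (15 − 9) − 6 = 0 plus torsion [2], so Ȟ^1 ≅ Z/2
Ȟ^2 = (10 − 0) − 9 = 1, so Ȟ^2 ≅ Z


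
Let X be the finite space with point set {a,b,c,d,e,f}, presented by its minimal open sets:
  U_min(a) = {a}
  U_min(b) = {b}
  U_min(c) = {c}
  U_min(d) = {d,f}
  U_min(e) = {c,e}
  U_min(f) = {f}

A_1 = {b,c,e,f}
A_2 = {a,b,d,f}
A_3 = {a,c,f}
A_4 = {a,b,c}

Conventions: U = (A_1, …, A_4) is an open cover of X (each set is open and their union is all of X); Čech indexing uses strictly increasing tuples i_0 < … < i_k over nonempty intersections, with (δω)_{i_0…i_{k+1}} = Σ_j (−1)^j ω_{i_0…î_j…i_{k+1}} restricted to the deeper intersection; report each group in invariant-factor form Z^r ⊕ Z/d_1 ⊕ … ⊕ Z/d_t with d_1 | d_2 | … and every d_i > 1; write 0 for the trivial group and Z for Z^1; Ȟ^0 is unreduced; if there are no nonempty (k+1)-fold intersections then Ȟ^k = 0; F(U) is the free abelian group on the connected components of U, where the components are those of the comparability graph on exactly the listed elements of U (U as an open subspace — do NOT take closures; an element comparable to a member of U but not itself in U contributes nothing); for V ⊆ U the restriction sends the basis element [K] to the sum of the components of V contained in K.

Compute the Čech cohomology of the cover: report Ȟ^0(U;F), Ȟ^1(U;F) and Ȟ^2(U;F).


nerve of the cover:
  A12={b,f} A13={c,f} A14={b,c} A23={a,f} A24={a,b} A34={a,c}
  A123={f} A124={b} A134={c} A234={a}
components per intersection:
  A1: {b} {c,e} {f}
  A2: {a} {b} {d,f}
  A3: {a} {c} {f}
  A4: {a} {b} {c}
  A12: {b} {f}
  A13: {c} {f}
  A14: {b} {c}
  A23: {a} {f}
  A24: {a} {b}
  A34: {a} {c}
  A123: {f}
  A124: {b}
  A134: {c}
  A234: {a}
C dims 12,12,4; δ0: rk 8, SNF 1^8; δ1: rk 4, SNF 1^4
Ȟ^0 = (12 − 8) − 0 = 4, so Ȟ^0 ≅ Z^4
Ȟ^1 = (12 − 4) − 8 = 0, so Ȟ^1 ≅ 0
Ȟ^2 = (4 − 0) − 4 = 0, so Ȟ^2 ≅ 0

Ȟ^0 ≅ Z^4, Ȟ^1 ≅ 0, Ȟ^2 ≅ 0


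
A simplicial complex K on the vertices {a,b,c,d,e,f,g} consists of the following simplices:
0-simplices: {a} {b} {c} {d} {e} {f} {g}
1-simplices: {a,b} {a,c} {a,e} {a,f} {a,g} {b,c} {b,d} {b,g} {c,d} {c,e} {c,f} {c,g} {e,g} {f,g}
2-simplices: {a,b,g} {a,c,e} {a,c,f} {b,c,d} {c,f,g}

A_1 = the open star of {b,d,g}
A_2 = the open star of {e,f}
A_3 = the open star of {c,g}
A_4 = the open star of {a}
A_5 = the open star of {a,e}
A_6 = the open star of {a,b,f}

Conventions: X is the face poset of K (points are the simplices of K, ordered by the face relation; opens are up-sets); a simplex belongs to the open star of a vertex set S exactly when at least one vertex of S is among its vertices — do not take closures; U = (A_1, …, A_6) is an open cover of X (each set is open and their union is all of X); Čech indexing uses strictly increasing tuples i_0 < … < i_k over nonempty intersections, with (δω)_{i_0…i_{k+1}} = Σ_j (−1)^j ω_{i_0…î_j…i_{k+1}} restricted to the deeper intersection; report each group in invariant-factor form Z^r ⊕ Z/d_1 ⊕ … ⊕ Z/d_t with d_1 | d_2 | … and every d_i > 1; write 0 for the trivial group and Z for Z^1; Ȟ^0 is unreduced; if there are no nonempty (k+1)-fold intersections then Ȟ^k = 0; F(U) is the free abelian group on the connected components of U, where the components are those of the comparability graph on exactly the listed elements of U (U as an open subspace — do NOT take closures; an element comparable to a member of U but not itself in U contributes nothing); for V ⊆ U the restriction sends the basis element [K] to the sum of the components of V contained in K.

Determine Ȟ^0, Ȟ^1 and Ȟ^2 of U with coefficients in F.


nonempty overlaps:
  A1={{b},{d},{g},{a,b},{a,g},{b,c},{b,d},{b,g},{c,d},{c,g},{e,g},{f,g},{a,b,g},{b,c,d},{c,f,g}} A2={{e},{f},{a,e},{a,f},{c,e},{c,f},{e,g},{f,g},{a,c,e},{a,c,f},{c,f,g}} A3={{c},{g},{a,c},{a,g},{b,c},{b,g},{c,d},{c,e},{c,f},{c,g},{e,g},{f,g},{a,b,g},{a,c,e},{a,c,f},{b,c,d},{c,f,g}} A4={{a},{a,b},{a,c},{a,e},{a,f},{a,g},{a,b,g},{a,c,e},{a,c,f}} A5={{a},{e},{a,b},{a,c},{a,e},{a,f},{a,g},{c,e},{e,g},{a,b,g},{a,c,e},{a,c,f}} A6={{a},{b},{f},{a,b},{a,c},{a,e},{a,f},{a,g},{b,c},{b,d},{b,g},{c,f},{f,g},{a,b,g},{a,c,e},{a,c,f},{b,c,d},{c,f,g}}
  A12={{e,g},{f,g},{c,f,g}} A13={{g},{a,g},{b,c},{b,g},{c,d},{c,g},{e,g},{f,g},{a,b,g},{b,c,d},{c,f,g}} A14={{a,b},{a,g},{a,b,g}} A15={{a,b},{a,g},{e,g},{a,b,g}} A16={{b},{a,b},{a,g},{b,c},{b,d},{b,g},{f,g},{a,b,g},{b,c,d},{c,f,g}} A23={{c,e},{c,f},{e,g},{f,g},{a,c,e},{a,c,f},{c,f,g}} A24={{a,e},{a,f},{a,c,e},{a,c,f}} A25={{e},{a,e},{a,f},{c,e},{e,g},{a,c,e},{a,c,f}} A26={{f},{a,e},{a,f},{c,f},{f,g},{a,c,e},{a,c,f},{c,f,g}} A34={{a,c},{a,g},{a,b,g},{a,c,e},{a,c,f}} A35={{a,c},{a,g},{c,e},{e,g},{a,b,g},{a,c,e},{a,c,f}} A36={{a,c},{a,g},{b,c},{b,g},{c,f},{f,g},{a,b,g},{a,c,e},{a,c,f},{b,c,d},{c,f,g}} A45={{a},{a,b},{a,c},{a,e},{a,f},{a,g},{a,b,g},{a,c,e},{a,c,f}} A46={{a},{a,b},{a,c},{a,e},{a,f},{a,g},{a,b,g},{a,c,e},{a,c,f}} A56={{a},{a,b},{a,c},{a,e},{a,f},{a,g},{a,b,g},{a,c,e},{a,c,f}}
  A123={{e,g},{f,g},{c,f,g}} A125={{e,g}} A126={{f,g},{c,f,g}} A134={{a,g},{a,b,g}} A135={{a,g},{e,g},{a,b,g}} A136={{a,g},{b,c},{b,g},{f,g},{a,b,g},{b,c,d},{c,f,g}} A145={{a,b},{a,g},{a,b,g}} A146={{a,b},{a,g},{a,b,g}} A156={{a,b},{a,g},{a,b,g}} A234={{a,c,e},{a,c,f}} A235={{c,e},{e,g},{a,c,e},{a,c,f}} A236={{c,f},{f,g},{a,c,e},{a,c,f},{c,f,g}} A245={{a,e},{a,f},{a,c,e},{a,c,f}} A246={{a,e},{a,f},{a,c,e},{a,c,f}} A256={{a,e},{a,f},{a,c,e},{a,c,f}} A345={{a,c},{a,g},{a,b,g},{a,c,e},{a,c,f}} A346={{a,c},{a,g},{a,b,g},{a,c,e},{a,c,f}} A356={{a,c},{a,g},{a,b,g},{a,c,e},{a,c,f}} A456={{a},{a,b},{a,c},{a,e},{a,f},{a,g},{a,b,g},{a,c,e},{a,c,f}}
  A1235={{e,g}} A1236={{f,g},{c,f,g}} A1345={{a,g},{a,b,g}} A1346={{a,g},{a,b,g}} A1356={{a,g},{a,b,g}} A1456={{a,b},{a,g},{a,b,g}} A2345={{a,c,e},{a,c,f}} A2346={{a,c,e},{a,c,f}} A2356={{a,c,e},{a,c,f}} A2456={{a,e},{a,f},{a,c,e},{a,c,f}} A3456={{a,c},{a,g},{a,b,g},{a,c,e},{a,c,f}}
  A13456={{a,g},{a,b,g}} A23456={{a,c,e},{a,c,f}}
components per intersection:
  A1: {{b},{d},{g},{a,b},{a,g},{b,c},{b,d},{b,g},{c,d},{c,g},{e,g},{f,g},{a,b,g},{b,c,d},{c,f,g}}
  A2: {{e},{a,e},{c,e},{e,g},{a,c,e}} {{f},{a,f},{c,f},{f,g},{a,c,f},{c,f,g}}
  A3: {{c},{g},{a,c},{a,g},{b,c},{b,g},{c,d},{c,e},{c,f},{c,g},{e,g},{f,g},{a,b,g},{a,c,e},{a,c,f},{b,c,d},{c,f,g}}
  A4: {{a},{a,b},{a,c},{a,e},{a,f},{a,g},{a,b,g},{a,c,e},{a,c,f}}
  A5: {{a},{e},{a,b},{a,c},{a,e},{a,f},{a,g},{c,e},{e,g},{a,b,g},{a,c,e},{a,c,f}}
  A6: {{a},{b},{f},{a,b},{a,c},{a,e},{a,f},{a,g},{b,c},{b,d},{b,g},{c,f},{f,g},{a,b,g},{a,c,e},{a,c,f},{b,c,d},{c,f,g}}
  A12: {{e,g}} {{f,g},{c,f,g}}
  A13: {{g},{a,g},{b,g},{c,g},{e,g},{f,g},{a,b,g},{c,f,g}} {{b,c},{c,d},{b,c,d}}
  A14: {{a,b},{a,g},{a,b,g}}
  A15: {{a,b},{a,g},{a,b,g}} {{e,g}}
  A16: {{b},{a,b},{a,g},{b,c},{b,d},{b,g},{a,b,g},{b,c,d}} {{f,g},{c,f,g}}
  A23: {{c,e},{a,c,e}} {{c,f},{f,g},{a,c,f},{c,f,g}} {{e,g}}
  A24: {{a,e},{a,c,e}} {{a,f},{a,c,f}}
  A25: {{e},{a,e},{c,e},{e,g},{a,c,e}} {{a,f},{a,c,f}}
  A26: {{f},{a,f},{c,f},{f,g},{a,c,f},{c,f,g}} {{a,e},{a,c,e}}
  A34: {{a,c},{a,c,e},{a,c,f}} {{a,g},{a,b,g}}
  A35: {{a,c},{c,e},{a,c,e},{a,c,f}} {{a,g},{a,b,g}} {{e,g}}
  A36: {{a,c},{c,f},{f,g},{a,c,e},{a,c,f},{c,f,g}} {{a,g},{b,g},{a,b,g}} {{b,c},{b,c,d}}
  A45: {{a},{a,b},{a,c},{a,e},{a,f},{a,g},{a,b,g},{a,c,e},{a,c,f}}
  A46: {{a},{a,b},{a,c},{a,e},{a,f},{a,g},{a,b,g},{a,c,e},{a,c,f}}
  A56: {{a},{a,b},{a,c},{a,e},{a,f},{a,g},{a,b,g},{a,c,e},{a,c,f}}
  A123: {{e,g}} {{f,g},{c,f,g}}
  A125: {{e,g}}
  A126: {{f,g},{c,f,g}}
  A134: {{a,g},{a,b,g}}
  A135: {{a,g},{a,b,g}} {{e,g}}
  A136: {{a,g},{b,g},{a,b,g}} {{b,c},{b,c,d}} {{f,g},{c,f,g}}
  A145: {{a,b},{a,g},{a,b,g}}
  A146: {{a,b},{a,g},{a,b,g}}
  A156: {{a,b},{a,g},{a,b,g}}
  A234: {{a,c,e}} {{a,c,f}}
  A235: {{c,e},{a,c,e}} {{e,g}} {{a,c,f}}
  A236: {{c,f},{f,g},{a,c,f},{c,f,g}} {{a,c,e}}
  A245: {{a,e},{a,c,e}} {{a,f},{a,c,f}}
  A246: {{a,e},{a,c,e}} {{a,f},{a,c,f}}
  A256: {{a,e},{a,c,e}} {{a,f},{a,c,f}}
  A345: {{a,c},{a,c,e},{a,c,f}} {{a,g},{a,b,g}}
  A346: {{a,c},{a,c,e},{a,c,f}} {{a,g},{a,b,g}}
  A356: {{a,c},{a,c,e},{a,c,f}} {{a,g},{a,b,g}}
  A456: {{a},{a,b},{a,c},{a,e},{a,f},{a,g},{a,b,g},{a,c,e},{a,c,f}}
  A1235: {{e,g}}
  A1236: {{f,g},{c,f,g}}
  A1345: {{a,g},{a,b,g}}
  A1346: {{a,g},{a,b,g}}
  A1356: {{a,g},{a,b,g}}
  A1456: {{a,b},{a,g},{a,b,g}}
  A2345: {{a,c,e}} {{a,c,f}}
  A2346: {{a,c,e}} {{a,c,f}}
  A2356: {{a,c,e}} {{a,c,f}}
  A2456: {{a,e},{a,c,e}} {{a,f},{a,c,f}}
  A3456: {{a,c},{a,c,e},{a,c,f}} {{a,g},{a,b,g}}
  A13456: {{a,g},{a,b,g}}
  A23456: {{a,c,e}} {{a,c,f}}
C dims 7,29,33,16; δ0: rk 6, SNF 1^6; δ1: rk 20, SNF 1^20; δ2: rk 13, SNF 1^13
degree 0: 7−6−0 = 1 → Ȟ^0 ≅ Z
degree 1: 29−20−6 = 3 → Ȟ^1 ≅ Z^3
degree 2: 33−13−20 = 0 → Ȟ^2 ≅ 0

Ȟ^0 ≅ Z,  Ȟ^1 ≅ Z^3,  Ȟ^2 ≅ 0


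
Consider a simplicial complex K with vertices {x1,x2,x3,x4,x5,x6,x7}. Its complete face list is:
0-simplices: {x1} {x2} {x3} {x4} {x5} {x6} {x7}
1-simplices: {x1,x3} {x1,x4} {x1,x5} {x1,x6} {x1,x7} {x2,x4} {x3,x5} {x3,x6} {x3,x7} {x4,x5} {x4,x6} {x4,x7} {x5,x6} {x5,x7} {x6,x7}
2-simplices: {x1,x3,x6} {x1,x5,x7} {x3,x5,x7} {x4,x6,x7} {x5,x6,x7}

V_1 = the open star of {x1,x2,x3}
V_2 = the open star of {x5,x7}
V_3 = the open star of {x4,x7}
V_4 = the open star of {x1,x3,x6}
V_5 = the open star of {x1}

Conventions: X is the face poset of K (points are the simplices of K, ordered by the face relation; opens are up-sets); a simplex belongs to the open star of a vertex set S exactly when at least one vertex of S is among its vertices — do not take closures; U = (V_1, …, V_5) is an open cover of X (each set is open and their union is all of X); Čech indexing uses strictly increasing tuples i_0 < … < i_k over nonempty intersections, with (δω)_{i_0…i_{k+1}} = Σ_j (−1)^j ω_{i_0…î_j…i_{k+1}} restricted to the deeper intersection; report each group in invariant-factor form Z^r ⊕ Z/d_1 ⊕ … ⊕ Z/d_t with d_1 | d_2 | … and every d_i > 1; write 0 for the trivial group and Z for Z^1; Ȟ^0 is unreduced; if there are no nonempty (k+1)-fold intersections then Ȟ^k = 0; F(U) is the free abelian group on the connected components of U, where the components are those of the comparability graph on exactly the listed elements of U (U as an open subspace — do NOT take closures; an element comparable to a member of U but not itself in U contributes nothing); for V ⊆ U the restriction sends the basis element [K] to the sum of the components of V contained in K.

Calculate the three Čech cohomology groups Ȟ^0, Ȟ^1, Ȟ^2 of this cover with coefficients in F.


nonempty intersections:
  V1={{x1},{x2},{x3},{x1,x3},{x1,x4},{x1,x5},{x1,x6},{x1,x7},{x2,x4},{x3,x5},{x3,x6},{x3,x7},{x1,x3,x6},{x1,x5,x7},{x3,x5,x7}} V2={{x5},{x7},{x1,x5},{x1,x7},{x3,x5},{x3,x7},{x4,x5},{x4,x7},{x5,x6},{x5,x7},{x6,x7},{x1,x5,x7},{x3,x5,x7},{x4,x6,x7},{x5,x6,x7}} V3={{x4},{x7},{x1,x4},{x1,x7},{x2,x4},{x3,x7},{x4,x5},{x4,x6},{x4,x7},{x5,x7},{x6,x7},{x1,x5,x7},{x3,x5,x7},{x4,x6,x7},{x5,x6,x7}} V4={{x1},{x3},{x6},{x1,x3},{x1,x4},{x1,x5},{x1,x6},{x1,x7},{x3,x5},{x3,x6},{x3,x7},{x4,x6},{x5,x6},{x6,x7},{x1,x3,x6},{x1,x5,x7},{x3,x5,x7},{x4,x6,x7},{x5,x6,x7}} V5={{x1},{x1,x3},{x1,x4},{x1,x5},{x1,x6},{x1,x7},{x1,x3,x6},{x1,x5,x7}}
  V12={{x1,x5},{x1,x7},{x3,x5},{x3,x7},{x1,x5,x7},{x3,x5,x7}} V13={{x1,x4},{x1,x7},{x2,x4},{x3,x7},{x1,x5,x7},{x3,x5,x7}} V14={{x1},{x3},{x1,x3},{x1,x4},{x1,x5},{x1,x6},{x1,x7},{x3,x5},{x3,x6},{x3,x7},{x1,x3,x6},{x1,x5,x7},{x3,x5,x7}} V15={{x1},{x1,x3},{x1,x4},{x1,x5},{x1,x6},{x1,x7},{x1,x3,x6},{x1,x5,x7}} V23={{x7},{x1,x7},{x3,x7},{x4,x5},{x4,x7},{x5,x7},{x6,x7},{x1,x5,x7},{x3,x5,x7},{x4,x6,x7},{x5,x6,x7}} V24={{x1,x5},{x1,x7},{x3,x5},{x3,x7},{x5,x6},{x6,x7},{x1,x5,x7},{x3,x5,x7},{x4,x6,x7},{x5,x6,x7}} V25={{x1,x5},{x1,x7},{x1,x5,x7}} V34={{x1,x4},{x1,x7},{x3,x7},{x4,x6},{x6,x7},{x1,x5,x7},{x3,x5,x7},{x4,x6,x7},{x5,x6,x7}} V35={{x1,x4},{x1,x7},{x1,x5,x7}} V45={{x1},{x1,x3},{x1,x4},{x1,x5},{x1,x6},{x1,x7},{x1,x3,x6},{x1,x5,x7}}
  V123={{x1,x7},{x3,x7},{x1,x5,x7},{x3,x5,x7}} V124={{x1,x5},{x1,x7},{x3,x5},{x3,x7},{x1,x5,x7},{x3,x5,x7}} V125={{x1,x5},{x1,x7},{x1,x5,x7}} V134={{x1,x4},{x1,x7},{x3,x7},{x1,x5,x7},{x3,x5,x7}} V135={{x1,x4},{x1,x7},{x1,x5,x7}} V145={{x1},{x1,x3},{x1,x4},{x1,x5},{x1,x6},{x1,x7},{x1,x3,x6},{x1,x5,x7}} V234={{x1,x7},{x3,x7},{x6,x7},{x1,x5,x7},{x3,x5,x7},{x4,x6,x7},{x5,x6,x7}} V235={{x1,x7},{x1,x5,x7}} V245={{x1,x5},{x1,x7},{x1,x5,x7}} V345={{x1,x4},{x1,x7},{x1,x5,x7}}
  V1234={{x1,x7},{x3,x7},{x1,x5,x7},{x3,x5,x7}} V1235={{x1,x7},{x1,x5,x7}} V1245={{x1,x5},{x1,x7},{x1,x5,x7}} V1345={{x1,x4},{x1,x7},{x1,x5,x7}} V2345={{x1,x7},{x1,x5,x7}}
  V12345={{x1,x7},{x1,x5,x7}}
components per intersection:
  V1: {{x1},{x3},{x1,x3},{x1,x4},{x1,x5},{x1,x6},{x1,x7},{x3,x5},{x3,x6},{x3,x7},{x1,x3,x6},{x1,x5,x7},{x3,x5,x7}} {{x2},{x2,x4}}
  V2: {{x5},{x7},{x1,x5},{x1,x7},{x3,x5},{x3,x7},{x4,x5},{x4,x7},{x5,x6},{x5,x7},{x6,x7},{x1,x5,x7},{x3,x5,x7},{x4,x6,x7},{x5,x6,x7}}
  V3: {{x4},{x7},{x1,x4},{x1,x7},{x2,x4},{x3,x7},{x4,x5},{x4,x6},{x4,x7},{x5,x7},{x6,x7},{x1,x5,x7},{x3,x5,x7},{x4,x6,x7},{x5,x6,x7}}
  V4: {{x1},{x3},{x6},{x1,x3},{x1,x4},{x1,x5},{x1,x6},{x1,x7},{x3,x5},{x3,x6},{x3,x7},{x4,x6},{x5,x6},{x6,x7},{x1,x3,x6},{x1,x5,x7},{x3,x5,x7},{x4,x6,x7},{x5,x6,x7}}
  V5: {{x1},{x1,x3},{x1,x4},{x1,x5},{x1,x6},{x1,x7},{x1,x3,x6},{x1,x5,x7}}
  V12: {{x1,x5},{x1,x7},{x1,x5,x7}} {{x3,x5},{x3,x7},{x3,x5,x7}}
  V13: {{x1,x4}} {{x1,x7},{x1,x5,x7}} {{x2,x4}} {{x3,x7},{x3,x5,x7}}
  V14: {{x1},{x3},{x1,x3},{x1,x4},{x1,x5},{x1,x6},{x1,x7},{x3,x5},{x3,x6},{x3,x7},{x1,x3,x6},{x1,x5,x7},{x3,x5,x7}}
  V15: {{x1},{x1,x3},{x1,x4},{x1,x5},{x1,x6},{x1,x7},{x1,x3,x6},{x1,x5,x7}}
  V23: {{x7},{x1,x7},{x3,x7},{x4,x7},{x5,x7},{x6,x7},{x1,x5,x7},{x3,x5,x7},{x4,x6,x7},{x5,x6,x7}} {{x4,x5}}
  V24: {{x1,x5},{x1,x7},{x1,x5,x7}} {{x3,x5},{x3,x7},{x3,x5,x7}} {{x5,x6},{x6,x7},{x4,x6,x7},{x5,x6,x7}}
  V25: {{x1,x5},{x1,x7},{x1,x5,x7}}
  V34: {{x1,x4}} {{x1,x7},{x1,x5,x7}} {{x3,x7},{x3,x5,x7}} {{x4,x6},{x6,x7},{x4,x6,x7},{x5,x6,x7}}
  V35: {{x1,x4}} {{x1,x7},{x1,x5,x7}}
  V45: {{x1},{x1,x3},{x1,x4},{x1,x5},{x1,x6},{x1,x7},{x1,x3,x6},{x1,x5,x7}}
  V123: {{x1,x7},{x1,x5,x7}} {{x3,x7},{x3,x5,x7}}
  V124: {{x1,x5},{x1,x7},{x1,x5,x7}} {{x3,x5},{x3,x7},{x3,x5,x7}}
  V125: {{x1,x5},{x1,x7},{x1,x5,x7}}
  V134: {{x1,x4}} {{x1,x7},{x1,x5,x7}} {{x3,x7},{x3,x5,x7}}
  V135: {{x1,x4}} {{x1,x7},{x1,x5,x7}}
  V145: {{x1},{x1,x3},{x1,x4},{x1,x5},{x1,x6},{x1,x7},{x1,x3,x6},{x1,x5,x7}}
  V234: {{x1,x7},{x1,x5,x7}} {{x3,x7},{x3,x5,x7}} {{x6,x7},{x4,x6,x7},{x5,x6,x7}}
  V235: {{x1,x7},{x1,x5,x7}}
  V245: {{x1,x5},{x1,x7},{x1,x5,x7}}
  V345: {{x1,x4}} {{x1,x7},{x1,x5,x7}}
  V1234: {{x1,x7},{x1,x5,x7}} {{x3,x7},{x3,x5,x7}}
  V1235: {{x1,x7},{x1,x5,x7}}
  V1245: {{x1,x5},{x1,x7},{x1,x5,x7}}
  V1345: {{x1,x4}} {{x1,x7},{x1,x5,x7}}
  V2345: {{x1,x7},{x1,x5,x7}}
  V12345: {{x1,x7},{x1,x5,x7}}
C dims 6,21,18,7; δ0: rk 5, SNF 1^5; δ1: rk 12, SNF 1^12; δ2: rk 6, SNF 1^6
Ȟ^0: (6−5)−0=1 ⇒ Z
Ȟ^1: (21−12)−5=4 ⇒ Z^4
Ȟ^2: (18−6)−12=0 ⇒ 0

Ȟ^0 ≅ Z, Ȟ^1 ≅ Z^4, Ȟ^2 ≅ 0


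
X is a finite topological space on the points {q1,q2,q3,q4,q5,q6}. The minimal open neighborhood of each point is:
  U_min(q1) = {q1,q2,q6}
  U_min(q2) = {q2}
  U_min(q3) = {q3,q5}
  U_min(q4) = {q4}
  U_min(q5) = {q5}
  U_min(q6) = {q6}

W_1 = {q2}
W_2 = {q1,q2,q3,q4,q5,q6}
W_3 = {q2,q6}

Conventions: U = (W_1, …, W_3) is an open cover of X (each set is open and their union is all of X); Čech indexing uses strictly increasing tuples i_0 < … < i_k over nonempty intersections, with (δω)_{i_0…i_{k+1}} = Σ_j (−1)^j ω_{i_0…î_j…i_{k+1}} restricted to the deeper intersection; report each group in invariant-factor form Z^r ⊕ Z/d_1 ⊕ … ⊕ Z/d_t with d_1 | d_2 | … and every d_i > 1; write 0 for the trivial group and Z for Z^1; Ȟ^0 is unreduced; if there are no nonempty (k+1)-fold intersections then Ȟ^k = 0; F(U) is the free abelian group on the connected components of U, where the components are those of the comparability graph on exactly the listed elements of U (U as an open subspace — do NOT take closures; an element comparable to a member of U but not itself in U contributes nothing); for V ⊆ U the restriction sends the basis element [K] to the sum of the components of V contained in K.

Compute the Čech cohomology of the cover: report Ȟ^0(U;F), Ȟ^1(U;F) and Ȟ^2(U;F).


nonempty overlaps:
  W12={q2} W13={q2} W23={q2,q6}
  W123={q2}
components per intersection:
  W1: {q2}
  W2: {q1,q2,q6} {q3,q5} {q4}
  W3: {q2} {q6}
  W12: {q2}
  W13: {q2}
  W23: {q2} {q6}
  W123: {q2}
C dims 6,4,1; δ0: rk 3, SNF 1^3; δ1: rk 1, SNF 1^1
degree 0: 6−3−0 = 3 → Ȟ^0 ≅ Z^3
degree 1: 4−1−3 = 0 → Ȟ^1 ≅ 0
degree 2: 1−0−1 = 0 → Ȟ^2 ≅ 0

Ȟ^0 ≅ Z^3,  Ȟ^1 ≅ 0,  Ȟ^2 ≅ 0


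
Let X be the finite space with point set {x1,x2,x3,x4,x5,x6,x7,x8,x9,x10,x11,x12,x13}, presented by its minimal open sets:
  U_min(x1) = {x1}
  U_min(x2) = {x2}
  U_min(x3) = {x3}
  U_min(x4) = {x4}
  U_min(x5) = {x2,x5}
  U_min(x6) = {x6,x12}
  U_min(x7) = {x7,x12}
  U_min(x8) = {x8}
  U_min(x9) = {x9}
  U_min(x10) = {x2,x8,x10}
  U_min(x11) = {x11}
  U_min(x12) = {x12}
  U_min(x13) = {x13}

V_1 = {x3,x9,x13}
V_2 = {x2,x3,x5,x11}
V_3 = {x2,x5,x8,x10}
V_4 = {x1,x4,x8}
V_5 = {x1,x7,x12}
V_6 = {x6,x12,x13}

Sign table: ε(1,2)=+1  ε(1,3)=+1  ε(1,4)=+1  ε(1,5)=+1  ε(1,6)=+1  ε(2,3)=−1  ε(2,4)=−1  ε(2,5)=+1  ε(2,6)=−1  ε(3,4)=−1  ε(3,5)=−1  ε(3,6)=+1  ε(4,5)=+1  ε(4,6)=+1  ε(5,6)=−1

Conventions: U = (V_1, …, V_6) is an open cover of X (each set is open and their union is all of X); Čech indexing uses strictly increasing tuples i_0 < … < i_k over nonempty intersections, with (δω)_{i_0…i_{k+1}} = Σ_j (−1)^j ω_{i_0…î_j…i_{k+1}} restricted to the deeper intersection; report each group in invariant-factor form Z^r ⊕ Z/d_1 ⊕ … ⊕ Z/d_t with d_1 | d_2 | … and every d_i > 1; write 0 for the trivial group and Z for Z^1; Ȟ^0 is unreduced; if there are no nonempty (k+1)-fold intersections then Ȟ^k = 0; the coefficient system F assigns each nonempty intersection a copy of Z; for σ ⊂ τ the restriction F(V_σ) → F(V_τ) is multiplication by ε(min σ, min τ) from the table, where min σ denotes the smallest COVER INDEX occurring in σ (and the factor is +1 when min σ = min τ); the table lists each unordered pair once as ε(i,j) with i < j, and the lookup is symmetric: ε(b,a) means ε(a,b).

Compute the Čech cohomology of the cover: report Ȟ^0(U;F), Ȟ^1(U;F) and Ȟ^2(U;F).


nonempty overlaps:
  V12={x3} V16={x13} V23={x2,x5} V34={x8} V45={x1} V56={x12}
C dims 6,6; δ0: rk 6, SNF 1^5·2
degree 0: 6−6−0 = 0 → Ȟ^0 ≅ 0
degree 1: 6−0−6 = 0 plus torsion [2] → Ȟ^1 ≅ Z/2
degree 2: 0−0−0 = 0 → Ȟ^2 ≅ 0

Ȟ^0 ≅ 0, Ȟ^1 ≅ Z/2, Ȟ^2 ≅ 0


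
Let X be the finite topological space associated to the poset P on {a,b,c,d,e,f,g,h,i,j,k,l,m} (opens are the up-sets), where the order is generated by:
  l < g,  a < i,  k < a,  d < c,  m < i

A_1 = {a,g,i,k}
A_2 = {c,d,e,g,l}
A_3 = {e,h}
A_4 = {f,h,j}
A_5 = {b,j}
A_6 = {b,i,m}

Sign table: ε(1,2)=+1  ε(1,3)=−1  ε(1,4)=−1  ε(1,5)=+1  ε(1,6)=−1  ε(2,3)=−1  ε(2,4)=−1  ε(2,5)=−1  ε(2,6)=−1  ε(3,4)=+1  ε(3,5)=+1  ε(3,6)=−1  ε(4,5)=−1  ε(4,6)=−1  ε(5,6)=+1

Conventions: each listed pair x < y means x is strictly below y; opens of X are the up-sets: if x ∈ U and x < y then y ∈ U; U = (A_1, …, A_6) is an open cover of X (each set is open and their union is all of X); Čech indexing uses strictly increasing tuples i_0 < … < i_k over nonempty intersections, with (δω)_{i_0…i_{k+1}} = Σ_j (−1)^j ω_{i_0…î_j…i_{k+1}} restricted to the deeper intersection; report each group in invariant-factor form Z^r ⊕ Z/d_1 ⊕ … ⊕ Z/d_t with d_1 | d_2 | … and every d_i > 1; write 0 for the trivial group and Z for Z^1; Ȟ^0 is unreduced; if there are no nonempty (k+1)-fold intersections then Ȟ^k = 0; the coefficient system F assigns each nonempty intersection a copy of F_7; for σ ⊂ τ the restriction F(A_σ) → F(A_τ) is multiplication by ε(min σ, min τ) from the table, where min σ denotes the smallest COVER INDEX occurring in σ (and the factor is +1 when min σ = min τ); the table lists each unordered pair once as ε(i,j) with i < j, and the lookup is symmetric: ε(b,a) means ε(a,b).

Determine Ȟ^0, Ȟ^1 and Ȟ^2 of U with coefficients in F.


Ȟ^0(U;F) ≅ 0,  Ȟ^1(U;F) ≅ 0,  Ȟ^2(U;F) ≅ 0

nonempty intersections:
  A12={g} A16={i} A23={e} A34={h} A45={j} A56={b}
C dims 6,6; δ0: rk_F7 6
Ȟ^0: (6−6)−0=0 ⇒ 0
Ȟ^1: (6−0)−6=0 ⇒ 0
Ȟ^2: (0−0)−0=0 ⇒ 0
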